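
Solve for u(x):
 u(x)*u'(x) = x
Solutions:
 u(x) = -sqrt(C1 + x^2)
 u(x) = sqrt(C1 + x^2)


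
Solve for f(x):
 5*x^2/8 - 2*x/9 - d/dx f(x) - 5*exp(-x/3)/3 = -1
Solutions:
 f(x) = C1 + 5*x^3/24 - x^2/9 + x + 5*exp(-x/3)


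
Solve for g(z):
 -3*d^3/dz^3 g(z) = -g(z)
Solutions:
 g(z) = C3*exp(3^(2/3)*z/3) + (C1*sin(3^(1/6)*z/2) + C2*cos(3^(1/6)*z/2))*exp(-3^(2/3)*z/6)


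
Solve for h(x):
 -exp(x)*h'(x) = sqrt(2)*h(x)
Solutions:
 h(x) = C1*exp(sqrt(2)*exp(-x))


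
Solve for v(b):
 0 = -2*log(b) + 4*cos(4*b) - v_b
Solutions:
 v(b) = C1 - 2*b*log(b) + 2*b + sin(4*b)


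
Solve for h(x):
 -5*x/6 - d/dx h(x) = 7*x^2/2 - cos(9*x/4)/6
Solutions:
 h(x) = C1 - 7*x^3/6 - 5*x^2/12 + 2*sin(9*x/4)/27


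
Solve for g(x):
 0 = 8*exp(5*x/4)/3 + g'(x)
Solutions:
 g(x) = C1 - 32*exp(5*x/4)/15


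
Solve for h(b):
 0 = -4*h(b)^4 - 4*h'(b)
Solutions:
 h(b) = (-3^(2/3) - 3*3^(1/6)*I)*(1/(C1 + b))^(1/3)/6
 h(b) = (-3^(2/3) + 3*3^(1/6)*I)*(1/(C1 + b))^(1/3)/6
 h(b) = (1/(C1 + 3*b))^(1/3)


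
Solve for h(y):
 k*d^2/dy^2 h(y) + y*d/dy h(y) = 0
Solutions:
 h(y) = C1 + C2*sqrt(k)*erf(sqrt(2)*y*sqrt(1/k)/2)


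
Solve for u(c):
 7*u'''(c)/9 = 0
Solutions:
 u(c) = C1 + C2*c + C3*c^2


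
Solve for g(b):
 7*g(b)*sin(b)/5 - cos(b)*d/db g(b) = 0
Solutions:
 g(b) = C1/cos(b)^(7/5)


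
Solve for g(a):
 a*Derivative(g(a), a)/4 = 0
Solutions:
 g(a) = C1


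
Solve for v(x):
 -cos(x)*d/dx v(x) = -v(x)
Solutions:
 v(x) = C1*sqrt(sin(x) + 1)/sqrt(sin(x) - 1)


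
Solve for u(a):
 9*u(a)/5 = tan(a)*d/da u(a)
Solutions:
 u(a) = C1*sin(a)^(9/5)


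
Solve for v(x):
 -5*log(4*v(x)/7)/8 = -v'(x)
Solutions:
 -8*Integral(1/(log(_y) - log(7) + 2*log(2)), (_y, v(x)))/5 = C1 - x


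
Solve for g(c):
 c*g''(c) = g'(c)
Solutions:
 g(c) = C1 + C2*c^2


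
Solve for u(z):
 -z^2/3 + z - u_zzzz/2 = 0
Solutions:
 u(z) = C1 + C2*z + C3*z^2 + C4*z^3 - z^6/540 + z^5/60


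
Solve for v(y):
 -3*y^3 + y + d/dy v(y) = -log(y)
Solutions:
 v(y) = C1 + 3*y^4/4 - y^2/2 - y*log(y) + y


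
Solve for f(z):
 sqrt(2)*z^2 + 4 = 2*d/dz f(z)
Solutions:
 f(z) = C1 + sqrt(2)*z^3/6 + 2*z


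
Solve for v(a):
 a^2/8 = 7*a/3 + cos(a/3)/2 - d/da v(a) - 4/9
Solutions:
 v(a) = C1 - a^3/24 + 7*a^2/6 - 4*a/9 + 3*sin(a/3)/2


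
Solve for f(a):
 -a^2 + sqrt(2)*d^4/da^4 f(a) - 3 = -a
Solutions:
 f(a) = C1 + C2*a + C3*a^2 + C4*a^3 + sqrt(2)*a^6/720 - sqrt(2)*a^5/240 + sqrt(2)*a^4/16


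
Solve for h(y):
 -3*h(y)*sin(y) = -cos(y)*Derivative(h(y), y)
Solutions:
 h(y) = C1/cos(y)^3


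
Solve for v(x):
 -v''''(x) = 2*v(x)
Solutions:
 v(x) = (C1*sin(2^(3/4)*x/2) + C2*cos(2^(3/4)*x/2))*exp(-2^(3/4)*x/2) + (C3*sin(2^(3/4)*x/2) + C4*cos(2^(3/4)*x/2))*exp(2^(3/4)*x/2)


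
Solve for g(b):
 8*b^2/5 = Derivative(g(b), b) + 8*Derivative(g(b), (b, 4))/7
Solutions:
 g(b) = C1 + C4*exp(-7^(1/3)*b/2) + 8*b^3/15 + (C2*sin(sqrt(3)*7^(1/3)*b/4) + C3*cos(sqrt(3)*7^(1/3)*b/4))*exp(7^(1/3)*b/4)


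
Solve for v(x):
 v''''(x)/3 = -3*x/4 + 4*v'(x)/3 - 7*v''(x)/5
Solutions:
 v(x) = C1 + C2*exp(x*(-5*(2 + sqrt(4215)/25)^(1/3) + 7/(2 + sqrt(4215)/25)^(1/3))/10)*sin(sqrt(3)*x*(7/(2 + sqrt(4215)/25)^(1/3) + 5*(2 + sqrt(4215)/25)^(1/3))/10) + C3*exp(x*(-5*(2 + sqrt(4215)/25)^(1/3) + 7/(2 + sqrt(4215)/25)^(1/3))/10)*cos(sqrt(3)*x*(7/(2 + sqrt(4215)/25)^(1/3) + 5*(2 + sqrt(4215)/25)^(1/3))/10) + C4*exp(x*(-7/(5*(2 + sqrt(4215)/25)^(1/3)) + (2 + sqrt(4215)/25)^(1/3))) + 9*x^2/32 + 189*x/320


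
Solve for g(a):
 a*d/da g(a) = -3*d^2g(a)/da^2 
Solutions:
 g(a) = C1 + C2*erf(sqrt(6)*a/6)


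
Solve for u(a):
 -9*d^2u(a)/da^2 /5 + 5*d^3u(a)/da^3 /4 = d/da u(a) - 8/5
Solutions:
 u(a) = C1 + C2*exp(2*a*(9 - sqrt(206))/25) + C3*exp(2*a*(9 + sqrt(206))/25) + 8*a/5


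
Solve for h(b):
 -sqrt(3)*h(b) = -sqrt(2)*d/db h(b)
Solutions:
 h(b) = C1*exp(sqrt(6)*b/2)


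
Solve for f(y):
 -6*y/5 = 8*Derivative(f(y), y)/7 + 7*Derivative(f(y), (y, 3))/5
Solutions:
 f(y) = C1 + C2*sin(2*sqrt(10)*y/7) + C3*cos(2*sqrt(10)*y/7) - 21*y^2/40


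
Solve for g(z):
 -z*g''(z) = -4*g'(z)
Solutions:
 g(z) = C1 + C2*z^5


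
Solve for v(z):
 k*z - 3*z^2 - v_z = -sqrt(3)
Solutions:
 v(z) = C1 + k*z^2/2 - z^3 + sqrt(3)*z


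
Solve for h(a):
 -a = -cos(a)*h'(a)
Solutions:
 h(a) = C1 + Integral(a/cos(a), a)


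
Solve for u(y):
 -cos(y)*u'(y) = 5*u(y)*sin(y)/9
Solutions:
 u(y) = C1*cos(y)^(5/9)


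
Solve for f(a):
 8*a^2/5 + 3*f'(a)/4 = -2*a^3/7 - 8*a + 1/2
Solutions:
 f(a) = C1 - 2*a^4/21 - 32*a^3/45 - 16*a^2/3 + 2*a/3


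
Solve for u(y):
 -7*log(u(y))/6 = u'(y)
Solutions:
 li(u(y)) = C1 - 7*y/6


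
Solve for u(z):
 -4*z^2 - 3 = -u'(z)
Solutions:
 u(z) = C1 + 4*z^3/3 + 3*z


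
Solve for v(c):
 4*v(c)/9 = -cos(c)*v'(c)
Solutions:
 v(c) = C1*(sin(c) - 1)^(2/9)/(sin(c) + 1)^(2/9)


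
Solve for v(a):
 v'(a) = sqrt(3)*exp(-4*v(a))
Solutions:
 v(a) = log(-I*(C1 + 4*sqrt(3)*a)^(1/4))
 v(a) = log(I*(C1 + 4*sqrt(3)*a)^(1/4))
 v(a) = log(-(C1 + 4*sqrt(3)*a)^(1/4))
 v(a) = log(C1 + 4*sqrt(3)*a)/4


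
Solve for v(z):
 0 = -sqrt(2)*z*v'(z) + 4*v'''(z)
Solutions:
 v(z) = C1 + Integral(C2*airyai(sqrt(2)*z/2) + C3*airybi(sqrt(2)*z/2), z)


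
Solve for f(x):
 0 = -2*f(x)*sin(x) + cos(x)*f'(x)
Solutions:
 f(x) = C1/cos(x)^2


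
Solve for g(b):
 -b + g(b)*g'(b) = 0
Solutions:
 g(b) = -sqrt(C1 + b^2)
 g(b) = sqrt(C1 + b^2)


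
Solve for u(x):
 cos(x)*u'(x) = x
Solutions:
 u(x) = C1 + Integral(x/cos(x), x)


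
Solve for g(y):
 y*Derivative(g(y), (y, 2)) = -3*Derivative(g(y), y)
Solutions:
 g(y) = C1 + C2/y^2


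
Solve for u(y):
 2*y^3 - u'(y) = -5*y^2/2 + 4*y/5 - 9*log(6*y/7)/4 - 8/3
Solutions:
 u(y) = C1 + y^4/2 + 5*y^3/6 - 2*y^2/5 + 9*y*log(y)/4 - 9*y*log(7)/4 + 5*y/12 + 9*y*log(6)/4


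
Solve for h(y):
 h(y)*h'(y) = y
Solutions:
 h(y) = -sqrt(C1 + y^2)
 h(y) = sqrt(C1 + y^2)


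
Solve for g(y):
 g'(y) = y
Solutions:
 g(y) = C1 + y^2/2


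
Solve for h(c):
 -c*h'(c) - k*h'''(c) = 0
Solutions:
 h(c) = C1 + Integral(C2*airyai(c*(-1/k)^(1/3)) + C3*airybi(c*(-1/k)^(1/3)), c)


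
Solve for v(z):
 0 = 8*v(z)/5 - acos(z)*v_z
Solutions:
 v(z) = C1*exp(8*Integral(1/acos(z), z)/5)


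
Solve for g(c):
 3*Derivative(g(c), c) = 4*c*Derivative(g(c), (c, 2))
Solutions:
 g(c) = C1 + C2*c^(7/4)


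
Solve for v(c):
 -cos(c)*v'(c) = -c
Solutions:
 v(c) = C1 + Integral(c/cos(c), c)


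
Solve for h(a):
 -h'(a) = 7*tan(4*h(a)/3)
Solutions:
 h(a) = -3*asin(C1*exp(-28*a/3))/4 + 3*pi/4
 h(a) = 3*asin(C1*exp(-28*a/3))/4


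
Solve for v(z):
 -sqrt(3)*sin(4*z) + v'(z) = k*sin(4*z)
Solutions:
 v(z) = C1 - k*cos(4*z)/4 - sqrt(3)*cos(4*z)/4


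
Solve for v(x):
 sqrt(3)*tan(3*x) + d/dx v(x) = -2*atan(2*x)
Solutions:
 v(x) = C1 - 2*x*atan(2*x) + log(4*x^2 + 1)/2 + sqrt(3)*log(cos(3*x))/3


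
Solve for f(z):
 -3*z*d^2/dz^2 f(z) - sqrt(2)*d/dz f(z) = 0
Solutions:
 f(z) = C1 + C2*z^(1 - sqrt(2)/3)


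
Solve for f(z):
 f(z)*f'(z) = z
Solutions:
 f(z) = -sqrt(C1 + z^2)
 f(z) = sqrt(C1 + z^2)


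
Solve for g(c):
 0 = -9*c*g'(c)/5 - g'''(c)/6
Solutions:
 g(c) = C1 + Integral(C2*airyai(-3*2^(1/3)*5^(2/3)*c/5) + C3*airybi(-3*2^(1/3)*5^(2/3)*c/5), c)


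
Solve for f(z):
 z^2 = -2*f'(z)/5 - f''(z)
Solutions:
 f(z) = C1 + C2*exp(-2*z/5) - 5*z^3/6 + 25*z^2/4 - 125*z/4


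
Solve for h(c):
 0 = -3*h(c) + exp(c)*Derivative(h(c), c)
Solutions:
 h(c) = C1*exp(-3*exp(-c))


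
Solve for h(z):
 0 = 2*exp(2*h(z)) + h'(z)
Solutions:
 h(z) = log(-sqrt(-1/(C1 - 2*z))) - log(2)/2
 h(z) = log(-1/(C1 - 2*z))/2 - log(2)/2


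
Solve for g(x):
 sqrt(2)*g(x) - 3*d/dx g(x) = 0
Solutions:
 g(x) = C1*exp(sqrt(2)*x/3)


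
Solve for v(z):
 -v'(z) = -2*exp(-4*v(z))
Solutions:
 v(z) = log(-I*(C1 + 8*z)^(1/4))
 v(z) = log(I*(C1 + 8*z)^(1/4))
 v(z) = log(-(C1 + 8*z)^(1/4))
 v(z) = log(C1 + 8*z)/4


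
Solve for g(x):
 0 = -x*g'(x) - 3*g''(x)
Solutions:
 g(x) = C1 + C2*erf(sqrt(6)*x/6)


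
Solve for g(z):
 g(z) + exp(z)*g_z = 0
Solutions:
 g(z) = C1*exp(exp(-z))


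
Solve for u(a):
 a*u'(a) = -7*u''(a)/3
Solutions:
 u(a) = C1 + C2*erf(sqrt(42)*a/14)


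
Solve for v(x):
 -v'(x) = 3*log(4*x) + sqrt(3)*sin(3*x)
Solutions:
 v(x) = C1 - 3*x*log(x) - 6*x*log(2) + 3*x + sqrt(3)*cos(3*x)/3


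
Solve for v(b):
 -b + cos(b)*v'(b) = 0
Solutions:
 v(b) = C1 + Integral(b/cos(b), b)


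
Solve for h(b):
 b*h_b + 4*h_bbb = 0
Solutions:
 h(b) = C1 + Integral(C2*airyai(-2^(1/3)*b/2) + C3*airybi(-2^(1/3)*b/2), b)


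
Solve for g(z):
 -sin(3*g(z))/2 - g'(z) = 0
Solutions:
 g(z) = -acos((-C1 - exp(3*z))/(C1 - exp(3*z)))/3 + 2*pi/3
 g(z) = acos((-C1 - exp(3*z))/(C1 - exp(3*z)))/3


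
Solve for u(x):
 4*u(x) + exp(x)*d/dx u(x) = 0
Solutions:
 u(x) = C1*exp(4*exp(-x))


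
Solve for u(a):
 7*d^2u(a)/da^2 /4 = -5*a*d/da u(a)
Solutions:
 u(a) = C1 + C2*erf(sqrt(70)*a/7)


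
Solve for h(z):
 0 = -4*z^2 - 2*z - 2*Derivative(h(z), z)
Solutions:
 h(z) = C1 - 2*z^3/3 - z^2/2


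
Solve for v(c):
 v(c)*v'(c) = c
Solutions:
 v(c) = -sqrt(C1 + c^2)
 v(c) = sqrt(C1 + c^2)


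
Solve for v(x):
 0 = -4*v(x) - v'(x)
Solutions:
 v(x) = C1*exp(-4*x)


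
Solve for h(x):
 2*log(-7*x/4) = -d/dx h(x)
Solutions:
 h(x) = C1 - 2*x*log(-x) + 2*x*(-log(7) + 1 + 2*log(2))


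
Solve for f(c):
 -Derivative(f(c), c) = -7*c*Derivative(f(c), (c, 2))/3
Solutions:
 f(c) = C1 + C2*c^(10/7)


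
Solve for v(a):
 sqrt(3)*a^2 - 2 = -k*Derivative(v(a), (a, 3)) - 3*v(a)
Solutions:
 v(a) = C1*exp(3^(1/3)*a*(-1/k)^(1/3)) + C2*exp(a*(-1/k)^(1/3)*(-3^(1/3) + 3^(5/6)*I)/2) + C3*exp(-a*(-1/k)^(1/3)*(3^(1/3) + 3^(5/6)*I)/2) - sqrt(3)*a^2/3 + 2/3


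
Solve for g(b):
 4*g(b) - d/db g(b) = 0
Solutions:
 g(b) = C1*exp(4*b)


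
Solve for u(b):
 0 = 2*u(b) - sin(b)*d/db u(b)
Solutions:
 u(b) = C1*(cos(b) - 1)/(cos(b) + 1)


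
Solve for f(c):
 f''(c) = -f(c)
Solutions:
 f(c) = C1*sin(c) + C2*cos(c)


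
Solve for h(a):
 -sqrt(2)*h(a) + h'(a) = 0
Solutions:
 h(a) = C1*exp(sqrt(2)*a)


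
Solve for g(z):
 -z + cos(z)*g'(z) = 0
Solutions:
 g(z) = C1 + Integral(z/cos(z), z)


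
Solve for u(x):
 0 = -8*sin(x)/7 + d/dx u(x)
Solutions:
 u(x) = C1 - 8*cos(x)/7


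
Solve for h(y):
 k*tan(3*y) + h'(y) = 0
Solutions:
 h(y) = C1 + k*log(cos(3*y))/3


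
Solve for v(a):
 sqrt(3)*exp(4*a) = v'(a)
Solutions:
 v(a) = C1 + sqrt(3)*exp(4*a)/4


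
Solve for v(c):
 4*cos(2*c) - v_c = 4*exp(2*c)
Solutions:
 v(c) = C1 - 2*exp(2*c) + 2*sin(2*c)


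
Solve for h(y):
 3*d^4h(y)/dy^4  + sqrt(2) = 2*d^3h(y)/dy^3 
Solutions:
 h(y) = C1 + C2*y + C3*y^2 + C4*exp(2*y/3) + sqrt(2)*y^3/12


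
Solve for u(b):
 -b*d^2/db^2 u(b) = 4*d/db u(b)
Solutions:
 u(b) = C1 + C2/b^3


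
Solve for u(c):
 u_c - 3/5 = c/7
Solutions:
 u(c) = C1 + c^2/14 + 3*c/5


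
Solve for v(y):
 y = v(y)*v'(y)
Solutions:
 v(y) = -sqrt(C1 + y^2)
 v(y) = sqrt(C1 + y^2)


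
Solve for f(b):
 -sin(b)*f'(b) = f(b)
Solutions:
 f(b) = C1*sqrt(cos(b) + 1)/sqrt(cos(b) - 1)


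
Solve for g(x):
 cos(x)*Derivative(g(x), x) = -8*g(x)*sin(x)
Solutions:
 g(x) = C1*cos(x)^8


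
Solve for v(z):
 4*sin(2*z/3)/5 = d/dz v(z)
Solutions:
 v(z) = C1 - 6*cos(2*z/3)/5


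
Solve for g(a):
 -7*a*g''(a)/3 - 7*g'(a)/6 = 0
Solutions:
 g(a) = C1 + C2*sqrt(a)


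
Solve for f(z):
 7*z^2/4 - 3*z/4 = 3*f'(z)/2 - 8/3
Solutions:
 f(z) = C1 + 7*z^3/18 - z^2/4 + 16*z/9


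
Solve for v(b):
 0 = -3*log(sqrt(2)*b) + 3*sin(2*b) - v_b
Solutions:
 v(b) = C1 - 3*b*log(b) - 3*b*log(2)/2 + 3*b - 3*cos(2*b)/2


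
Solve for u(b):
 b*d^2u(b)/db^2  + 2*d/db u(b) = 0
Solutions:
 u(b) = C1 + C2/b


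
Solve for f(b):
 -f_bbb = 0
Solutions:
 f(b) = C1 + C2*b + C3*b^2


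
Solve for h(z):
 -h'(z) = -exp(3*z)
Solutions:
 h(z) = C1 + exp(3*z)/3


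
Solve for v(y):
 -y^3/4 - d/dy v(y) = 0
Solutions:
 v(y) = C1 - y^4/16


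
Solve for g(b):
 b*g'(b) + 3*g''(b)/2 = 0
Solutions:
 g(b) = C1 + C2*erf(sqrt(3)*b/3)


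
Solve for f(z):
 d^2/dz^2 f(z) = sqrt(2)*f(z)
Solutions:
 f(z) = C1*exp(-2^(1/4)*z) + C2*exp(2^(1/4)*z)


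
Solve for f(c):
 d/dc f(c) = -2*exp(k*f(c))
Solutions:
 f(c) = Piecewise((log(1/(C1*k + 2*c*k))/k, Ne(k, 0)), (nan, True))
 f(c) = Piecewise((C1 - 2*c, Eq(k, 0)), (nan, True))


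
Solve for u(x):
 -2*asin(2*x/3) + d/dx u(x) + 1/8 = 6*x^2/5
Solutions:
 u(x) = C1 + 2*x^3/5 + 2*x*asin(2*x/3) - x/8 + sqrt(9 - 4*x^2)


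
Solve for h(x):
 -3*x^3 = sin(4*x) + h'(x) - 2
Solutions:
 h(x) = C1 - 3*x^4/4 + 2*x + cos(4*x)/4


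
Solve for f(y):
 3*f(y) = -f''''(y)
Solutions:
 f(y) = (C1*sin(sqrt(2)*3^(1/4)*y/2) + C2*cos(sqrt(2)*3^(1/4)*y/2))*exp(-sqrt(2)*3^(1/4)*y/2) + (C3*sin(sqrt(2)*3^(1/4)*y/2) + C4*cos(sqrt(2)*3^(1/4)*y/2))*exp(sqrt(2)*3^(1/4)*y/2)


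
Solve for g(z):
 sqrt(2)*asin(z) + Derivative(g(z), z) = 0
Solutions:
 g(z) = C1 - sqrt(2)*(z*asin(z) + sqrt(1 - z^2))


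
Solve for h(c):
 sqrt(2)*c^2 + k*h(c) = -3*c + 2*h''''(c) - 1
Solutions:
 h(c) = C1*exp(-2^(3/4)*c*k^(1/4)/2) + C2*exp(2^(3/4)*c*k^(1/4)/2) + C3*exp(-2^(3/4)*I*c*k^(1/4)/2) + C4*exp(2^(3/4)*I*c*k^(1/4)/2) - sqrt(2)*c^2/k - 3*c/k - 1/k


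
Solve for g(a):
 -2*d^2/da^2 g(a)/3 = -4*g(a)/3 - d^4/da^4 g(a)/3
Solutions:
 g(a) = (C1*sin(sqrt(2)*a/2) + C2*cos(sqrt(2)*a/2))*exp(-sqrt(6)*a/2) + (C3*sin(sqrt(2)*a/2) + C4*cos(sqrt(2)*a/2))*exp(sqrt(6)*a/2)


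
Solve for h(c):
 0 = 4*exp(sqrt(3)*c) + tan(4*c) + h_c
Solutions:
 h(c) = C1 - 4*sqrt(3)*exp(sqrt(3)*c)/3 + log(cos(4*c))/4


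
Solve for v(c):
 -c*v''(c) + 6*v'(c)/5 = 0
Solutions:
 v(c) = C1 + C2*c^(11/5)


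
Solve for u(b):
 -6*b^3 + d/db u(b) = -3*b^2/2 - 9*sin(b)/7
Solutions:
 u(b) = C1 + 3*b^4/2 - b^3/2 + 9*cos(b)/7


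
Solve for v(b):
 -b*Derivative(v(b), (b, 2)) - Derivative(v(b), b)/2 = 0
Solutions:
 v(b) = C1 + C2*sqrt(b)


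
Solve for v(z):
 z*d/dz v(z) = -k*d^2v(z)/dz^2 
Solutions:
 v(z) = C1 + C2*sqrt(k)*erf(sqrt(2)*z*sqrt(1/k)/2)


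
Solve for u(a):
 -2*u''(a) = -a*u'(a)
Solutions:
 u(a) = C1 + C2*erfi(a/2)


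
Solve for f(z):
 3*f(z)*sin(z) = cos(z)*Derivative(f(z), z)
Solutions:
 f(z) = C1/cos(z)^3


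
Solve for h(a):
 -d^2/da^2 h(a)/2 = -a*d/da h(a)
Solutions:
 h(a) = C1 + C2*erfi(a)


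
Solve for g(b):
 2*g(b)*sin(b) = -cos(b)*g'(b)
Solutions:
 g(b) = C1*cos(b)^2


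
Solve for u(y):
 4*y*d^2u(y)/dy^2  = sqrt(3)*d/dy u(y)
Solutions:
 u(y) = C1 + C2*y^(sqrt(3)/4 + 1)


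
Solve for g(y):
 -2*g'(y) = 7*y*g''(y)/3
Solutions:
 g(y) = C1 + C2*y^(1/7)


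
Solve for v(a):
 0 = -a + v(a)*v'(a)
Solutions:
 v(a) = -sqrt(C1 + a^2)
 v(a) = sqrt(C1 + a^2)


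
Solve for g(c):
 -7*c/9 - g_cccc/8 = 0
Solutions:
 g(c) = C1 + C2*c + C3*c^2 + C4*c^3 - 7*c^5/135


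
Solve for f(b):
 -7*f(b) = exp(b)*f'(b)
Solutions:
 f(b) = C1*exp(7*exp(-b))


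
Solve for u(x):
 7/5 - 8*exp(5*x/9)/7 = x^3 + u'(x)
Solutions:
 u(x) = C1 - x^4/4 + 7*x/5 - 72*exp(5*x/9)/35


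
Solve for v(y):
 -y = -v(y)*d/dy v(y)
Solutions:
 v(y) = -sqrt(C1 + y^2)
 v(y) = sqrt(C1 + y^2)


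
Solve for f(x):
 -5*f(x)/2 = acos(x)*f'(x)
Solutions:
 f(x) = C1*exp(-5*Integral(1/acos(x), x)/2)


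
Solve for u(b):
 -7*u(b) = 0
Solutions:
 u(b) = 0


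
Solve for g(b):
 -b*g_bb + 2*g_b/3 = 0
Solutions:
 g(b) = C1 + C2*b^(5/3)


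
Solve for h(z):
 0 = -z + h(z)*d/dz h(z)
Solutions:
 h(z) = -sqrt(C1 + z^2)
 h(z) = sqrt(C1 + z^2)


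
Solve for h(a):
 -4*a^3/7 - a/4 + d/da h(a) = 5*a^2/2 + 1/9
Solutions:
 h(a) = C1 + a^4/7 + 5*a^3/6 + a^2/8 + a/9


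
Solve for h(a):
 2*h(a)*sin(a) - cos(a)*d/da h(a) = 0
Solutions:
 h(a) = C1/cos(a)^2


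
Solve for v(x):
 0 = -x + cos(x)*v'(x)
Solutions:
 v(x) = C1 + Integral(x/cos(x), x)


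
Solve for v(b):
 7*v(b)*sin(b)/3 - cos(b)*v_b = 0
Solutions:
 v(b) = C1/cos(b)^(7/3)


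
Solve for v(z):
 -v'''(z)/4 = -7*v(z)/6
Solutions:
 v(z) = C3*exp(14^(1/3)*3^(2/3)*z/3) + (C1*sin(14^(1/3)*3^(1/6)*z/2) + C2*cos(14^(1/3)*3^(1/6)*z/2))*exp(-14^(1/3)*3^(2/3)*z/6)


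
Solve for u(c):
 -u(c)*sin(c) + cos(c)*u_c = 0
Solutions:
 u(c) = C1/cos(c)


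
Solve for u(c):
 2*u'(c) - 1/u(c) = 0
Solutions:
 u(c) = -sqrt(C1 + c)
 u(c) = sqrt(C1 + c)


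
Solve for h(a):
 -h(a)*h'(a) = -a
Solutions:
 h(a) = -sqrt(C1 + a^2)
 h(a) = sqrt(C1 + a^2)


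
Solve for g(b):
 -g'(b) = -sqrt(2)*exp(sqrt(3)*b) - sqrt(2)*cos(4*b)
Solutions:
 g(b) = C1 + sqrt(6)*exp(sqrt(3)*b)/3 + sqrt(2)*sin(4*b)/4


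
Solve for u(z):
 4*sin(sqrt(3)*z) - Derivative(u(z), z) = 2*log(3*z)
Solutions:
 u(z) = C1 - 2*z*log(z) - 2*z*log(3) + 2*z - 4*sqrt(3)*cos(sqrt(3)*z)/3


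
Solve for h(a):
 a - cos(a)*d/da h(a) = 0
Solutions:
 h(a) = C1 + Integral(a/cos(a), a)


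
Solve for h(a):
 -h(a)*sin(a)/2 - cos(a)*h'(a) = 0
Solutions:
 h(a) = C1*sqrt(cos(a))


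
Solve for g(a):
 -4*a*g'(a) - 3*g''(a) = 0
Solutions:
 g(a) = C1 + C2*erf(sqrt(6)*a/3)


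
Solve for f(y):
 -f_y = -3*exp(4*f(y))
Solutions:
 f(y) = log(-(-1/(C1 + 12*y))^(1/4))
 f(y) = log(-1/(C1 + 12*y))/4
 f(y) = log(-I*(-1/(C1 + 12*y))^(1/4))
 f(y) = log(I*(-1/(C1 + 12*y))^(1/4))


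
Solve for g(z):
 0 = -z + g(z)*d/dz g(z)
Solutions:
 g(z) = -sqrt(C1 + z^2)
 g(z) = sqrt(C1 + z^2)


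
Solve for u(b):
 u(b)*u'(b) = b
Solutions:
 u(b) = -sqrt(C1 + b^2)
 u(b) = sqrt(C1 + b^2)


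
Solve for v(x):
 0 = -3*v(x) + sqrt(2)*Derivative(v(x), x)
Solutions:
 v(x) = C1*exp(3*sqrt(2)*x/2)


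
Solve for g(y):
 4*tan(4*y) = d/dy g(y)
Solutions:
 g(y) = C1 - log(cos(4*y))


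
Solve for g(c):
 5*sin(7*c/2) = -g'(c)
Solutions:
 g(c) = C1 + 10*cos(7*c/2)/7


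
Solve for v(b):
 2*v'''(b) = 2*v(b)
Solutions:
 v(b) = C3*exp(b) + (C1*sin(sqrt(3)*b/2) + C2*cos(sqrt(3)*b/2))*exp(-b/2)


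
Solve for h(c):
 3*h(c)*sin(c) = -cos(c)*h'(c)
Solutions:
 h(c) = C1*cos(c)^3


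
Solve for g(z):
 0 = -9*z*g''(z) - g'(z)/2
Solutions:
 g(z) = C1 + C2*z^(17/18)


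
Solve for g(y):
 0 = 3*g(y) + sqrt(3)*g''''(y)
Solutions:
 g(y) = (C1*sin(sqrt(2)*3^(1/8)*y/2) + C2*cos(sqrt(2)*3^(1/8)*y/2))*exp(-sqrt(2)*3^(1/8)*y/2) + (C3*sin(sqrt(2)*3^(1/8)*y/2) + C4*cos(sqrt(2)*3^(1/8)*y/2))*exp(sqrt(2)*3^(1/8)*y/2)


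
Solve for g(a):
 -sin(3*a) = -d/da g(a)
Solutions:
 g(a) = C1 - cos(3*a)/3


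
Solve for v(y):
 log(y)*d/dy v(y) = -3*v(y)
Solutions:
 v(y) = C1*exp(-3*li(y))


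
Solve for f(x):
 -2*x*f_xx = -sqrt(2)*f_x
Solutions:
 f(x) = C1 + C2*x^(sqrt(2)/2 + 1)


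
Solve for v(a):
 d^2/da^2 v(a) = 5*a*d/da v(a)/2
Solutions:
 v(a) = C1 + C2*erfi(sqrt(5)*a/2)


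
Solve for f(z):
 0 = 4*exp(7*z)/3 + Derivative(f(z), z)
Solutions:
 f(z) = C1 - 4*exp(7*z)/21


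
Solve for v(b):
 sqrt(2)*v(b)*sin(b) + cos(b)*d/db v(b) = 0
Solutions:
 v(b) = C1*cos(b)^(sqrt(2))


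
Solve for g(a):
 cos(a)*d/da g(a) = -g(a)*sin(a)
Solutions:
 g(a) = C1*cos(a)


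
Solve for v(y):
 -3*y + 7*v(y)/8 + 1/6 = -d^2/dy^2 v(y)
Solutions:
 v(y) = C1*sin(sqrt(14)*y/4) + C2*cos(sqrt(14)*y/4) + 24*y/7 - 4/21


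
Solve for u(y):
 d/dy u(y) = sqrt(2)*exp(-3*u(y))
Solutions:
 u(y) = log(C1 + 3*sqrt(2)*y)/3
 u(y) = log((-3^(1/3) - 3^(5/6)*I)*(C1 + sqrt(2)*y)^(1/3)/2)
 u(y) = log((-3^(1/3) + 3^(5/6)*I)*(C1 + sqrt(2)*y)^(1/3)/2)


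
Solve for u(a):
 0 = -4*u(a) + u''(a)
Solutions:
 u(a) = C1*exp(-2*a) + C2*exp(2*a)


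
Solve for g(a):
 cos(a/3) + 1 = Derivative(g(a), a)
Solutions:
 g(a) = C1 + a + 3*sin(a/3)


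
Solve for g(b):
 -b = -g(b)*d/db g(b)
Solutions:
 g(b) = -sqrt(C1 + b^2)
 g(b) = sqrt(C1 + b^2)


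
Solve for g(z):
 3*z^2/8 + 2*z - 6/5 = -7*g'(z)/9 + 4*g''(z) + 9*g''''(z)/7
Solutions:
 g(z) = C1 + C2*exp(-z*(-8*18^(1/3)*7^(2/3)/(21 + sqrt(5817))^(1/3) + 84^(1/3)*(21 + sqrt(5817))^(1/3))/36)*sin(3^(1/6)*z*(24*2^(1/3)*7^(2/3)/(21 + sqrt(5817))^(1/3) + 28^(1/3)*3^(2/3)*(21 + sqrt(5817))^(1/3))/36) + C3*exp(-z*(-8*18^(1/3)*7^(2/3)/(21 + sqrt(5817))^(1/3) + 84^(1/3)*(21 + sqrt(5817))^(1/3))/36)*cos(3^(1/6)*z*(24*2^(1/3)*7^(2/3)/(21 + sqrt(5817))^(1/3) + 28^(1/3)*3^(2/3)*(21 + sqrt(5817))^(1/3))/36) + C4*exp(z*(-8*18^(1/3)*7^(2/3)/(21 + sqrt(5817))^(1/3) + 84^(1/3)*(21 + sqrt(5817))^(1/3))/18) - 9*z^3/56 - 369*z^2/98 - 63774*z/1715


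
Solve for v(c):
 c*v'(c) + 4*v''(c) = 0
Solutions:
 v(c) = C1 + C2*erf(sqrt(2)*c/4)


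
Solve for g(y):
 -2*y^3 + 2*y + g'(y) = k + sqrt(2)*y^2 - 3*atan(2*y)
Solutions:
 g(y) = C1 + k*y + y^4/2 + sqrt(2)*y^3/3 - y^2 - 3*y*atan(2*y) + 3*log(4*y^2 + 1)/4


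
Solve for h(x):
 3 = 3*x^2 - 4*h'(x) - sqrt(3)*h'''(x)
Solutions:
 h(x) = C1 + C2*sin(2*3^(3/4)*x/3) + C3*cos(2*3^(3/4)*x/3) + x^3/4 - 3*x/4 - 3*sqrt(3)*x/8


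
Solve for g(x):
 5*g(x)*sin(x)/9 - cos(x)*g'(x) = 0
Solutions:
 g(x) = C1/cos(x)^(5/9)


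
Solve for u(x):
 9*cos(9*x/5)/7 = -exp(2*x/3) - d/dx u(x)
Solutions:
 u(x) = C1 - 3*exp(2*x/3)/2 - 5*sin(9*x/5)/7


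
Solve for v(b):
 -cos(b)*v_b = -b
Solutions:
 v(b) = C1 + Integral(b/cos(b), b)


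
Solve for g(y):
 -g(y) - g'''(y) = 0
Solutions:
 g(y) = C3*exp(-y) + (C1*sin(sqrt(3)*y/2) + C2*cos(sqrt(3)*y/2))*exp(y/2)


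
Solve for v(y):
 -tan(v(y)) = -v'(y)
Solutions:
 v(y) = pi - asin(C1*exp(y))
 v(y) = asin(C1*exp(y))


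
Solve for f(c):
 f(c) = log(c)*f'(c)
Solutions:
 f(c) = C1*exp(li(c))


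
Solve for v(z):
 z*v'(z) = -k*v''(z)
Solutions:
 v(z) = C1 + C2*sqrt(k)*erf(sqrt(2)*z*sqrt(1/k)/2)


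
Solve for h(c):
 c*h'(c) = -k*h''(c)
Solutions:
 h(c) = C1 + C2*sqrt(k)*erf(sqrt(2)*c*sqrt(1/k)/2)


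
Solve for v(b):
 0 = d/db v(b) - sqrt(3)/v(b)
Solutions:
 v(b) = -sqrt(C1 + 2*sqrt(3)*b)
 v(b) = sqrt(C1 + 2*sqrt(3)*b)


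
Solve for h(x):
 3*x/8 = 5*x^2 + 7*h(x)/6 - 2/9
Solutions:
 h(x) = -30*x^2/7 + 9*x/28 + 4/21


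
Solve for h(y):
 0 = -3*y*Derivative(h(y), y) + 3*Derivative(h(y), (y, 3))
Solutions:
 h(y) = C1 + Integral(C2*airyai(y) + C3*airybi(y), y)


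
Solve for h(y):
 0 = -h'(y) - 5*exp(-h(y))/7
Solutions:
 h(y) = log(C1 - 5*y/7)


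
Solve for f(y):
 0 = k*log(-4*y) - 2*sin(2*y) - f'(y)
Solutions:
 f(y) = C1 + k*y*(log(-y) - 1) + 2*k*y*log(2) + cos(2*y)


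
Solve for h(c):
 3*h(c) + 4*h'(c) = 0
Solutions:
 h(c) = C1*exp(-3*c/4)


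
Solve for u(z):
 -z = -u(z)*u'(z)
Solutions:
 u(z) = -sqrt(C1 + z^2)
 u(z) = sqrt(C1 + z^2)


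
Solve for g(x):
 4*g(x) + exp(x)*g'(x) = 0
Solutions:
 g(x) = C1*exp(4*exp(-x))


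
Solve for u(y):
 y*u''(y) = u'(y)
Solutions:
 u(y) = C1 + C2*y^2


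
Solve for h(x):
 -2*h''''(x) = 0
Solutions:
 h(x) = C1 + C2*x + C3*x^2 + C4*x^3


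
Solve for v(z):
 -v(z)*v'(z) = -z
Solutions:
 v(z) = -sqrt(C1 + z^2)
 v(z) = sqrt(C1 + z^2)


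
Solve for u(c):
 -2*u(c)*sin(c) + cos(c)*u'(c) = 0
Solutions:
 u(c) = C1/cos(c)^2


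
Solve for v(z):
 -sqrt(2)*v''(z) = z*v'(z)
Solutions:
 v(z) = C1 + C2*erf(2^(1/4)*z/2)


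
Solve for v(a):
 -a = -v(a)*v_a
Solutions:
 v(a) = -sqrt(C1 + a^2)
 v(a) = sqrt(C1 + a^2)


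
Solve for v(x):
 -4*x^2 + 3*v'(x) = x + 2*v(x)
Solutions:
 v(x) = C1*exp(2*x/3) - 2*x^2 - 13*x/2 - 39/4


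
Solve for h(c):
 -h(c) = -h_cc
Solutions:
 h(c) = C1*exp(-c) + C2*exp(c)


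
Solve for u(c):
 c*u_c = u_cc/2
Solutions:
 u(c) = C1 + C2*erfi(c)


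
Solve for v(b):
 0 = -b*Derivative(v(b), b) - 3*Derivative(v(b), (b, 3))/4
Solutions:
 v(b) = C1 + Integral(C2*airyai(-6^(2/3)*b/3) + C3*airybi(-6^(2/3)*b/3), b)


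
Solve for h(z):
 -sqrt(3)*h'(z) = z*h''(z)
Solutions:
 h(z) = C1 + C2*z^(1 - sqrt(3))


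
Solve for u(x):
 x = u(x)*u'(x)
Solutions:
 u(x) = -sqrt(C1 + x^2)
 u(x) = sqrt(C1 + x^2)


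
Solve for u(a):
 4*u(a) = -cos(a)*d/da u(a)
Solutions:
 u(a) = C1*(sin(a)^2 - 2*sin(a) + 1)/(sin(a)^2 + 2*sin(a) + 1)


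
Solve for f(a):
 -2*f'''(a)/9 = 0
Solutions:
 f(a) = C1 + C2*a + C3*a^2


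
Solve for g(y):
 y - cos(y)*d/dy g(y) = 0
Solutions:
 g(y) = C1 + Integral(y/cos(y), y)


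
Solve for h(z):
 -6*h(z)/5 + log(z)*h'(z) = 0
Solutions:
 h(z) = C1*exp(6*li(z)/5)


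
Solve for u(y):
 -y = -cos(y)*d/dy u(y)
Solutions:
 u(y) = C1 + Integral(y/cos(y), y)


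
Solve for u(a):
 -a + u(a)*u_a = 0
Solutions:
 u(a) = -sqrt(C1 + a^2)
 u(a) = sqrt(C1 + a^2)


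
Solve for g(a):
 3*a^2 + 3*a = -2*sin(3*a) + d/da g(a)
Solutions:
 g(a) = C1 + a^3 + 3*a^2/2 - 2*cos(3*a)/3


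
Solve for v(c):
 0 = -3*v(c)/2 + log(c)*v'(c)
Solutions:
 v(c) = C1*exp(3*li(c)/2)


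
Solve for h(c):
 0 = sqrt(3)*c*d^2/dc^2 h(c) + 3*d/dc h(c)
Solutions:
 h(c) = C1 + C2*c^(1 - sqrt(3))


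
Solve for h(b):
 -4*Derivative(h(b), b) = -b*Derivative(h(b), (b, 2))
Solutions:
 h(b) = C1 + C2*b^5


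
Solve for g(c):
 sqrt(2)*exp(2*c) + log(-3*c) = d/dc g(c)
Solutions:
 g(c) = C1 + c*log(-c) + c*(-1 + log(3)) + sqrt(2)*exp(2*c)/2


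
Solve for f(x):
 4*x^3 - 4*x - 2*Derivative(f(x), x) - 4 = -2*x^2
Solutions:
 f(x) = C1 + x^4/2 + x^3/3 - x^2 - 2*x


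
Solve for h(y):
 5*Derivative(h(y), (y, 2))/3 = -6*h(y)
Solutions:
 h(y) = C1*sin(3*sqrt(10)*y/5) + C2*cos(3*sqrt(10)*y/5)


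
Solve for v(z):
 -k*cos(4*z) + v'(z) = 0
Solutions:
 v(z) = C1 + k*sin(4*z)/4


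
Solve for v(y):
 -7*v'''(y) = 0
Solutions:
 v(y) = C1 + C2*y + C3*y^2


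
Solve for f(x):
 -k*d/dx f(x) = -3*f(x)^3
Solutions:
 f(x) = -sqrt(2)*sqrt(-k/(C1*k + 3*x))/2
 f(x) = sqrt(2)*sqrt(-k/(C1*k + 3*x))/2


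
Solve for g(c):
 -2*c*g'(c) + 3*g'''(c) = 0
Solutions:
 g(c) = C1 + Integral(C2*airyai(2^(1/3)*3^(2/3)*c/3) + C3*airybi(2^(1/3)*3^(2/3)*c/3), c)


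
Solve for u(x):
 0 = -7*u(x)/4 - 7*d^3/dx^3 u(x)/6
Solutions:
 u(x) = C3*exp(-2^(2/3)*3^(1/3)*x/2) + (C1*sin(2^(2/3)*3^(5/6)*x/4) + C2*cos(2^(2/3)*3^(5/6)*x/4))*exp(2^(2/3)*3^(1/3)*x/4)


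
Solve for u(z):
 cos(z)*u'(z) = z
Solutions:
 u(z) = C1 + Integral(z/cos(z), z)


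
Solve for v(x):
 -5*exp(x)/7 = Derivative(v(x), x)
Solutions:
 v(x) = C1 - 5*exp(x)/7


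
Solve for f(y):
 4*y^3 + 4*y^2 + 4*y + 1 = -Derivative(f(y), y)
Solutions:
 f(y) = C1 - y^4 - 4*y^3/3 - 2*y^2 - y


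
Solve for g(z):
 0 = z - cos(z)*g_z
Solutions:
 g(z) = C1 + Integral(z/cos(z), z)


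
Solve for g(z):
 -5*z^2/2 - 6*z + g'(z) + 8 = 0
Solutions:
 g(z) = C1 + 5*z^3/6 + 3*z^2 - 8*z


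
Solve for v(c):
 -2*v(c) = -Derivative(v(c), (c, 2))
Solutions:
 v(c) = C1*exp(-sqrt(2)*c) + C2*exp(sqrt(2)*c)


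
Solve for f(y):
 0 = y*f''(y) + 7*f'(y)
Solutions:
 f(y) = C1 + C2/y^6


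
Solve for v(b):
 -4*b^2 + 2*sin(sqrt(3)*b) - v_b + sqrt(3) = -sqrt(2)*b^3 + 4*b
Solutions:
 v(b) = C1 + sqrt(2)*b^4/4 - 4*b^3/3 - 2*b^2 + sqrt(3)*b - 2*sqrt(3)*cos(sqrt(3)*b)/3


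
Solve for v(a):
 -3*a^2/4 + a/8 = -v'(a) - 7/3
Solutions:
 v(a) = C1 + a^3/4 - a^2/16 - 7*a/3


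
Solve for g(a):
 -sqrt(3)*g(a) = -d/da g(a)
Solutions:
 g(a) = C1*exp(sqrt(3)*a)


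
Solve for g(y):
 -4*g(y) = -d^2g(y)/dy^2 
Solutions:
 g(y) = C1*exp(-2*y) + C2*exp(2*y)


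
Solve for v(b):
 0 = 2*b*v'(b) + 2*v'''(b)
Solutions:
 v(b) = C1 + Integral(C2*airyai(-b) + C3*airybi(-b), b)


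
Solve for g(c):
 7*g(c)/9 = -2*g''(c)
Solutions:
 g(c) = C1*sin(sqrt(14)*c/6) + C2*cos(sqrt(14)*c/6)


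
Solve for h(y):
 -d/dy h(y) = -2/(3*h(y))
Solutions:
 h(y) = -sqrt(C1 + 12*y)/3
 h(y) = sqrt(C1 + 12*y)/3


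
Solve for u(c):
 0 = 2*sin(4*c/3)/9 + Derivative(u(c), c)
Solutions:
 u(c) = C1 + cos(4*c/3)/6


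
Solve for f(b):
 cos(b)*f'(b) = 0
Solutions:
 f(b) = C1


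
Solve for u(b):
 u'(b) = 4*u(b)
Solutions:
 u(b) = C1*exp(4*b)


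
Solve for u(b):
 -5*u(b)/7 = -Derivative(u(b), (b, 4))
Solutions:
 u(b) = C1*exp(-5^(1/4)*7^(3/4)*b/7) + C2*exp(5^(1/4)*7^(3/4)*b/7) + C3*sin(5^(1/4)*7^(3/4)*b/7) + C4*cos(5^(1/4)*7^(3/4)*b/7)


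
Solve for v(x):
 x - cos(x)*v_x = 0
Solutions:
 v(x) = C1 + Integral(x/cos(x), x)


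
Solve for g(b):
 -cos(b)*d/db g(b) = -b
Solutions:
 g(b) = C1 + Integral(b/cos(b), b)


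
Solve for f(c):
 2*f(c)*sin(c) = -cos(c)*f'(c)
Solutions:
 f(c) = C1*cos(c)^2


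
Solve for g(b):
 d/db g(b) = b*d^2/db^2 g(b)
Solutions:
 g(b) = C1 + C2*b^2


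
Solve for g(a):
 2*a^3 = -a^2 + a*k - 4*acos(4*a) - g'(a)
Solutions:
 g(a) = C1 - a^4/2 - a^3/3 + a^2*k/2 - 4*a*acos(4*a) + sqrt(1 - 16*a^2)


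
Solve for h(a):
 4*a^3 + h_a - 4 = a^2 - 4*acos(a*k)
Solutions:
 h(a) = C1 - a^4 + a^3/3 + 4*a - 4*Piecewise((a*acos(a*k) - sqrt(-a^2*k^2 + 1)/k, Ne(k, 0)), (pi*a/2, True))


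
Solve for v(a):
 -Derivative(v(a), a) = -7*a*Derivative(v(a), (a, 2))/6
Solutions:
 v(a) = C1 + C2*a^(13/7)


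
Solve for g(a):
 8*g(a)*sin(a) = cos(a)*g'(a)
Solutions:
 g(a) = C1/cos(a)^8


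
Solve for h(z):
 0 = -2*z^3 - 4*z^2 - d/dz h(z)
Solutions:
 h(z) = C1 - z^4/2 - 4*z^3/3


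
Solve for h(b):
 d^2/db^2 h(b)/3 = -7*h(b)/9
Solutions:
 h(b) = C1*sin(sqrt(21)*b/3) + C2*cos(sqrt(21)*b/3)


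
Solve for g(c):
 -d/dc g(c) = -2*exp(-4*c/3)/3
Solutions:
 g(c) = C1 - exp(-4*c/3)/2


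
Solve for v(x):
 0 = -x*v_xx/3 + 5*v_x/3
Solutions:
 v(x) = C1 + C2*x^6


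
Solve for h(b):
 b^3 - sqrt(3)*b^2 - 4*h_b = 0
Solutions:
 h(b) = C1 + b^4/16 - sqrt(3)*b^3/12


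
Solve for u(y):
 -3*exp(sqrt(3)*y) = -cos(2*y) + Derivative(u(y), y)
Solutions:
 u(y) = C1 - sqrt(3)*exp(sqrt(3)*y) + sin(2*y)/2


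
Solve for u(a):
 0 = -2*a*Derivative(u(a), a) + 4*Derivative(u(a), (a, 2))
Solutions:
 u(a) = C1 + C2*erfi(a/2)


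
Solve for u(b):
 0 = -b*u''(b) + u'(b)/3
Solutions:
 u(b) = C1 + C2*b^(4/3)


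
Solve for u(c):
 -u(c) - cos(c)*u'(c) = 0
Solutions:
 u(c) = C1*sqrt(sin(c) - 1)/sqrt(sin(c) + 1)


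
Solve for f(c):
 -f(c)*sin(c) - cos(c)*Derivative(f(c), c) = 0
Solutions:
 f(c) = C1*cos(c)


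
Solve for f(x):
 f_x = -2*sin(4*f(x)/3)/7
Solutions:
 2*x/7 + 3*log(cos(4*f(x)/3) - 1)/8 - 3*log(cos(4*f(x)/3) + 1)/8 = C1


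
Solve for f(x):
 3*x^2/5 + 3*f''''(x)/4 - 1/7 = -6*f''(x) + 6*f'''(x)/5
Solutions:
 f(x) = C1 + C2*x - x^4/120 - x^3/150 + 857*x^2/42000 + (C3*sin(2*sqrt(46)*x/5) + C4*cos(2*sqrt(46)*x/5))*exp(4*x/5)


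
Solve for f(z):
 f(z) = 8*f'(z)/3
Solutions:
 f(z) = C1*exp(3*z/8)


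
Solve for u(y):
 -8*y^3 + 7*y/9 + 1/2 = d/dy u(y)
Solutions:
 u(y) = C1 - 2*y^4 + 7*y^2/18 + y/2


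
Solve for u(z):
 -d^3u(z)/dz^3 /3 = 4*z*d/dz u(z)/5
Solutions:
 u(z) = C1 + Integral(C2*airyai(-12^(1/3)*5^(2/3)*z/5) + C3*airybi(-12^(1/3)*5^(2/3)*z/5), z)


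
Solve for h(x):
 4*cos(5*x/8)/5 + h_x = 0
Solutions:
 h(x) = C1 - 32*sin(5*x/8)/25


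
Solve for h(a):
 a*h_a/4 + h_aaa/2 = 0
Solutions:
 h(a) = C1 + Integral(C2*airyai(-2^(2/3)*a/2) + C3*airybi(-2^(2/3)*a/2), a)


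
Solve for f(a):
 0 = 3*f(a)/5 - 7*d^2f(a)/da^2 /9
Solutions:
 f(a) = C1*exp(-3*sqrt(105)*a/35) + C2*exp(3*sqrt(105)*a/35)


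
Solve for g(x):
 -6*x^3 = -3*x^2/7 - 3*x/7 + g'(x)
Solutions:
 g(x) = C1 - 3*x^4/2 + x^3/7 + 3*x^2/14


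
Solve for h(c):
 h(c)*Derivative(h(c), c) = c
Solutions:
 h(c) = -sqrt(C1 + c^2)
 h(c) = sqrt(C1 + c^2)


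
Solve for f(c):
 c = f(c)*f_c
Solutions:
 f(c) = -sqrt(C1 + c^2)
 f(c) = sqrt(C1 + c^2)


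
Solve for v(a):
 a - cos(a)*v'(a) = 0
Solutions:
 v(a) = C1 + Integral(a/cos(a), a)


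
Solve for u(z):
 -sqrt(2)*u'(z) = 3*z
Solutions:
 u(z) = C1 - 3*sqrt(2)*z^2/4


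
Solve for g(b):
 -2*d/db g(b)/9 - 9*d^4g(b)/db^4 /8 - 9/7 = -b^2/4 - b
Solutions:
 g(b) = C1 + C4*exp(-2*2^(1/3)*3^(2/3)*b/9) + 3*b^3/8 + 9*b^2/4 - 81*b/14 + (C2*sin(2^(1/3)*3^(1/6)*b/3) + C3*cos(2^(1/3)*3^(1/6)*b/3))*exp(2^(1/3)*3^(2/3)*b/9)


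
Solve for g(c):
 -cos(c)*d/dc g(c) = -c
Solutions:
 g(c) = C1 + Integral(c/cos(c), c)


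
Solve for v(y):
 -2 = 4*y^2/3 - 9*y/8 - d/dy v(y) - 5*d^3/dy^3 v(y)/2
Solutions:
 v(y) = C1 + C2*sin(sqrt(10)*y/5) + C3*cos(sqrt(10)*y/5) + 4*y^3/9 - 9*y^2/16 - 14*y/3


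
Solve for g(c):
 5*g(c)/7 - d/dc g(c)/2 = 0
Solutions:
 g(c) = C1*exp(10*c/7)


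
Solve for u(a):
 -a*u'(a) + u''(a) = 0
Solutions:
 u(a) = C1 + C2*erfi(sqrt(2)*a/2)


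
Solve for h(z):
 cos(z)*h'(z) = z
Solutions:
 h(z) = C1 + Integral(z/cos(z), z)


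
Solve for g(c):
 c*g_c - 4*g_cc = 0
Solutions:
 g(c) = C1 + C2*erfi(sqrt(2)*c/4)


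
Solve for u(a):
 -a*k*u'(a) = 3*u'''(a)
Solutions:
 u(a) = C1 + Integral(C2*airyai(3^(2/3)*a*(-k)^(1/3)/3) + C3*airybi(3^(2/3)*a*(-k)^(1/3)/3), a)


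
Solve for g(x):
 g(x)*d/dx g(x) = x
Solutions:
 g(x) = -sqrt(C1 + x^2)
 g(x) = sqrt(C1 + x^2)


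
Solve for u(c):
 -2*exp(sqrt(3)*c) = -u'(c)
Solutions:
 u(c) = C1 + 2*sqrt(3)*exp(sqrt(3)*c)/3


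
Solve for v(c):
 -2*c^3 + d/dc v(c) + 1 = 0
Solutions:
 v(c) = C1 + c^4/2 - c


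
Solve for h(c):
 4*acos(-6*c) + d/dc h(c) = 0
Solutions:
 h(c) = C1 - 4*c*acos(-6*c) - 2*sqrt(1 - 36*c^2)/3


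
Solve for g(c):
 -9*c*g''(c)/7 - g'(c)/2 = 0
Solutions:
 g(c) = C1 + C2*c^(11/18)


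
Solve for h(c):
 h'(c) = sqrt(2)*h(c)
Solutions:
 h(c) = C1*exp(sqrt(2)*c)


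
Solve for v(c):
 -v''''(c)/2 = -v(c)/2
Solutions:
 v(c) = C1*exp(-c) + C2*exp(c) + C3*sin(c) + C4*cos(c)


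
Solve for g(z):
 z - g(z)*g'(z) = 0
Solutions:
 g(z) = -sqrt(C1 + z^2)
 g(z) = sqrt(C1 + z^2)


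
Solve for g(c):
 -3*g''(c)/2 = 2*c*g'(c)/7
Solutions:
 g(c) = C1 + C2*erf(sqrt(42)*c/21)


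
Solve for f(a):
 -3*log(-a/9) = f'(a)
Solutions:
 f(a) = C1 - 3*a*log(-a) + 3*a*(1 + 2*log(3))


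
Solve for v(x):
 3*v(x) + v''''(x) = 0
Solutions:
 v(x) = (C1*sin(sqrt(2)*3^(1/4)*x/2) + C2*cos(sqrt(2)*3^(1/4)*x/2))*exp(-sqrt(2)*3^(1/4)*x/2) + (C3*sin(sqrt(2)*3^(1/4)*x/2) + C4*cos(sqrt(2)*3^(1/4)*x/2))*exp(sqrt(2)*3^(1/4)*x/2)


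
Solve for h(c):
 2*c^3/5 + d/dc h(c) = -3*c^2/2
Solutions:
 h(c) = C1 - c^4/10 - c^3/2


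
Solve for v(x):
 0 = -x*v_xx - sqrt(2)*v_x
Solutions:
 v(x) = C1 + C2*x^(1 - sqrt(2))


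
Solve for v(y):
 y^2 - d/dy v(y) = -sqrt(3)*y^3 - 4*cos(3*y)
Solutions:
 v(y) = C1 + sqrt(3)*y^4/4 + y^3/3 + 4*sin(3*y)/3


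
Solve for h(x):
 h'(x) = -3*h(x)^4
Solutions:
 h(x) = (-3^(2/3) - 3*3^(1/6)*I)*(1/(C1 + 3*x))^(1/3)/6
 h(x) = (-3^(2/3) + 3*3^(1/6)*I)*(1/(C1 + 3*x))^(1/3)/6
 h(x) = (1/(C1 + 9*x))^(1/3)


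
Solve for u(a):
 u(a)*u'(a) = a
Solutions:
 u(a) = -sqrt(C1 + a^2)
 u(a) = sqrt(C1 + a^2)


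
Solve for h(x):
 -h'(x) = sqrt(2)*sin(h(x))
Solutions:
 h(x) = -acos((-C1 - exp(2*sqrt(2)*x))/(C1 - exp(2*sqrt(2)*x))) + 2*pi
 h(x) = acos((-C1 - exp(2*sqrt(2)*x))/(C1 - exp(2*sqrt(2)*x)))


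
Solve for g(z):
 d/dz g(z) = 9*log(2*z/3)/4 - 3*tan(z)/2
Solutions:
 g(z) = C1 + 9*z*log(z)/4 - 9*z*log(3)/4 - 9*z/4 + 9*z*log(2)/4 + 3*log(cos(z))/2


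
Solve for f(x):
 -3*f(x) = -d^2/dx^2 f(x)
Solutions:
 f(x) = C1*exp(-sqrt(3)*x) + C2*exp(sqrt(3)*x)


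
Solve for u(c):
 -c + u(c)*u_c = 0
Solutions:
 u(c) = -sqrt(C1 + c^2)
 u(c) = sqrt(C1 + c^2)


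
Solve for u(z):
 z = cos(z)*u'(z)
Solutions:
 u(z) = C1 + Integral(z/cos(z), z)


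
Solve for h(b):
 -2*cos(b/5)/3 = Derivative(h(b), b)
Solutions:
 h(b) = C1 - 10*sin(b/5)/3


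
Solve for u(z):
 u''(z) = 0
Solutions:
 u(z) = C1 + C2*z


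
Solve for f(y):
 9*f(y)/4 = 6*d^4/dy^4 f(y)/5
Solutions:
 f(y) = C1*exp(-30^(1/4)*y/2) + C2*exp(30^(1/4)*y/2) + C3*sin(30^(1/4)*y/2) + C4*cos(30^(1/4)*y/2)


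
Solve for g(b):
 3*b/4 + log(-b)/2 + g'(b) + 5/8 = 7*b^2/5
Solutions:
 g(b) = C1 + 7*b^3/15 - 3*b^2/8 - b*log(-b)/2 - b/8


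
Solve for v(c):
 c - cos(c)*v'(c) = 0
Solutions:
 v(c) = C1 + Integral(c/cos(c), c)


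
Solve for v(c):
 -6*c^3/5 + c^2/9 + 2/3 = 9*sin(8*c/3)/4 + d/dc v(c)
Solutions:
 v(c) = C1 - 3*c^4/10 + c^3/27 + 2*c/3 + 27*cos(8*c/3)/32


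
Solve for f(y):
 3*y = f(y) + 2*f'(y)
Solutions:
 f(y) = C1*exp(-y/2) + 3*y - 6


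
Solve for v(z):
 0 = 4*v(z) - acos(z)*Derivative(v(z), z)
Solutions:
 v(z) = C1*exp(4*Integral(1/acos(z), z))


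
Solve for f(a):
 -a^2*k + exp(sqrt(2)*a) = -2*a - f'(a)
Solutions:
 f(a) = C1 + a^3*k/3 - a^2 - sqrt(2)*exp(sqrt(2)*a)/2


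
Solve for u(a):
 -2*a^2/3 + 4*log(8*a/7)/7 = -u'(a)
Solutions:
 u(a) = C1 + 2*a^3/9 - 4*a*log(a)/7 - 12*a*log(2)/7 + 4*a/7 + 4*a*log(7)/7


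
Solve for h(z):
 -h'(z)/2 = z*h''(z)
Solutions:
 h(z) = C1 + C2*sqrt(z)


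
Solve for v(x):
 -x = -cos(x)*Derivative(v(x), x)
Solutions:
 v(x) = C1 + Integral(x/cos(x), x)


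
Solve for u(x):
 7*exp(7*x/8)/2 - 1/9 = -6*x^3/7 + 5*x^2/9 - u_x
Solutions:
 u(x) = C1 - 3*x^4/14 + 5*x^3/27 + x/9 - 4*exp(7*x/8)


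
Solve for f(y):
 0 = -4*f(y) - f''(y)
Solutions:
 f(y) = C1*sin(2*y) + C2*cos(2*y)


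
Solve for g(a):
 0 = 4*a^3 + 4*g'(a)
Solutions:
 g(a) = C1 - a^4/4


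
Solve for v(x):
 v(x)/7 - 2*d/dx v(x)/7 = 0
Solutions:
 v(x) = C1*exp(x/2)


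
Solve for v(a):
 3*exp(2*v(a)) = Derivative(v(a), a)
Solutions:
 v(a) = log(-sqrt(-1/(C1 + 3*a))) - log(2)/2
 v(a) = log(-1/(C1 + 3*a))/2 - log(2)/2


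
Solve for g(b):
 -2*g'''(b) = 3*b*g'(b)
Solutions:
 g(b) = C1 + Integral(C2*airyai(-2^(2/3)*3^(1/3)*b/2) + C3*airybi(-2^(2/3)*3^(1/3)*b/2), b)


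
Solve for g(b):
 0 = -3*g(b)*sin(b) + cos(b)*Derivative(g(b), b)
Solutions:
 g(b) = C1/cos(b)^3


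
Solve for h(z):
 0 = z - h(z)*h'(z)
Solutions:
 h(z) = -sqrt(C1 + z^2)
 h(z) = sqrt(C1 + z^2)


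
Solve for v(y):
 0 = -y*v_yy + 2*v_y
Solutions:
 v(y) = C1 + C2*y^3


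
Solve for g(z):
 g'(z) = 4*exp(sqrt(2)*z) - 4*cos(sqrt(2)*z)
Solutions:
 g(z) = C1 + 2*sqrt(2)*exp(sqrt(2)*z) - 2*sqrt(2)*sin(sqrt(2)*z)


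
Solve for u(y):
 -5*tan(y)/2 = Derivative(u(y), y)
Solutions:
 u(y) = C1 + 5*log(cos(y))/2


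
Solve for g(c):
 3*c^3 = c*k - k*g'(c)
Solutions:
 g(c) = C1 - 3*c^4/(4*k) + c^2/2


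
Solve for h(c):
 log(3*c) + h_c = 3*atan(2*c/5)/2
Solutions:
 h(c) = C1 - c*log(c) + 3*c*atan(2*c/5)/2 - c*log(3) + c - 15*log(4*c^2 + 25)/8


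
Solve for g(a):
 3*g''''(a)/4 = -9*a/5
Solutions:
 g(a) = C1 + C2*a + C3*a^2 + C4*a^3 - a^5/50


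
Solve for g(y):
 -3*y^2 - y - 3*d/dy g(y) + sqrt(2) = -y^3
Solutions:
 g(y) = C1 + y^4/12 - y^3/3 - y^2/6 + sqrt(2)*y/3


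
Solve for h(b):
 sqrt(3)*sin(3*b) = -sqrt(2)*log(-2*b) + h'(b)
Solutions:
 h(b) = C1 + sqrt(2)*b*(log(-b) - 1) + sqrt(2)*b*log(2) - sqrt(3)*cos(3*b)/3


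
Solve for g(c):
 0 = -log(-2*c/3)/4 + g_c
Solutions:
 g(c) = C1 + c*log(-c)/4 + c*(-log(3) - 1 + log(2))/4


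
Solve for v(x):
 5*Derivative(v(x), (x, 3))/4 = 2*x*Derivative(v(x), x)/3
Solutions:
 v(x) = C1 + Integral(C2*airyai(2*15^(2/3)*x/15) + C3*airybi(2*15^(2/3)*x/15), x)


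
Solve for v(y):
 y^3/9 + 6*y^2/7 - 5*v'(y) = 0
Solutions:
 v(y) = C1 + y^4/180 + 2*y^3/35


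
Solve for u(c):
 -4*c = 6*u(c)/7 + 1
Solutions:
 u(c) = -14*c/3 - 7/6
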